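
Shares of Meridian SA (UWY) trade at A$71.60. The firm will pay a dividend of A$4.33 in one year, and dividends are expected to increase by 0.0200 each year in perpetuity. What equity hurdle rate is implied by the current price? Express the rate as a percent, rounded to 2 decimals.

8.05%

Rearranging the constant-growth DDM: r = D₁/P₀ + g.
r = 4.3300 / 71.60 + 0.02 = 0.06047 + 0.02 = 0.08047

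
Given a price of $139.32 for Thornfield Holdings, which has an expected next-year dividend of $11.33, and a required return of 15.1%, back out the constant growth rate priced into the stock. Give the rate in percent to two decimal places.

From P₀ = D₁/(r − g), the implied growth is g = r − D₁/P₀.
g = 0.151 − 11.33/139.32 = 0.151 − 0.08132 = 0.06968

6.97%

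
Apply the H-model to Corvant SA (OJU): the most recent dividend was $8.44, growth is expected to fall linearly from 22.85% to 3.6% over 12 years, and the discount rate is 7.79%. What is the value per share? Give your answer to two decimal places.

H-model: P₀ = D₀[(1+g_L) + H(g_S−g_L)]/(r−g_L), with H = 12/2 = 6.
P₀ = 8.44 × [(1+0.036) + 6×(0.2285−0.036)] / (0.0779−0.036)
   = 8.44 × 2.1910 / 0.0419 = 441.3375

$441.34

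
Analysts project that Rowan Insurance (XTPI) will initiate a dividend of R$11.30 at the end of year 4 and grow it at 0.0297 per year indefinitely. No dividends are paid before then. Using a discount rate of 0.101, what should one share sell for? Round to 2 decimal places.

Deferred-dividend DDM. At t=3 the remaining stream is a growing perpetuity with first payment D_4 = 11.30.
V_3 = D_4/(r−g) = 11.30/(0.101−0.0297) = 158.4853
P₀ = V_3/(1+r)^3 = 158.4853/(1+0.101)^3 = 118.7482

R$118.75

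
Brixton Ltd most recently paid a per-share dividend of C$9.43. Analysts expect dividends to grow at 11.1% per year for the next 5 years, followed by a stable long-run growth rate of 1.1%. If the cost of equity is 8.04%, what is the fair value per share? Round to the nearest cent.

C$209.27

Two-stage DDM. Project D₁…D_5 at 0.111, terminal growth 0.011, discount at r = 0.0804.
D_1 = 10.4767
D_2 = 11.6396
D_3 = 12.9316
D_4 = 14.3671
D_5 = 15.9618
Terminal value at t=5: TV = D_6/(r−g) = 16.1374/(0.0804−0.011) = 232.5272
P₀ = 10.4767/(1+0.0804)^1 + 11.6396/(1+0.0804)^2 + 12.9316/(1+0.0804)^3 + 14.3671/(1+0.0804)^4 + 15.9618/(1+0.0804)^5 + 232.5272/(1+0.0804)^5 = 209.2721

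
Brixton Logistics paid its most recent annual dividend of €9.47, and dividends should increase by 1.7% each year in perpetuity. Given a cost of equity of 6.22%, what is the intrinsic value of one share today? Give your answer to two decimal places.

Gordon growth model: P₀ = D₁/(r − g). D₁ = 9.47 × (1 + 0.017) = 9.6310.
P₀ = 9.6310 / (0.0622 − 0.017) = 9.6310 / 0.0452 = 213.0750

€213.08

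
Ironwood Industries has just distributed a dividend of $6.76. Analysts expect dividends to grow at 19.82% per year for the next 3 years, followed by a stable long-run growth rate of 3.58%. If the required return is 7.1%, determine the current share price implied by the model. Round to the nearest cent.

Two-stage DDM. Project D₁…D_3 at 0.1982, terminal growth 0.0358, discount at r = 0.071.
D_1 = 8.0998
D_2 = 9.7052
D_3 = 11.6288
Terminal value at t=3: TV = D_4/(r−g) = 12.0451/(0.071−0.0358) = 342.1905
P₀ = 8.0998/(1+0.071)^1 + 9.7052/(1+0.071)^2 + 11.6288/(1+0.071)^3 + 342.1905/(1+0.071)^3 = 304.0376

$304.04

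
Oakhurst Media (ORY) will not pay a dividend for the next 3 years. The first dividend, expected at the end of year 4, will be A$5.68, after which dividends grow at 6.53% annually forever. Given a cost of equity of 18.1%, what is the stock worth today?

Deferred-dividend DDM. At t=3 the remaining stream is a growing perpetuity with first payment D_4 = 5.68.
V_3 = D_4/(r−g) = 5.68/(0.181−0.0653) = 49.0925
P₀ = V_3/(1+r)^3 = 49.0925/(1+0.181)^3 = 29.8034

A$29.80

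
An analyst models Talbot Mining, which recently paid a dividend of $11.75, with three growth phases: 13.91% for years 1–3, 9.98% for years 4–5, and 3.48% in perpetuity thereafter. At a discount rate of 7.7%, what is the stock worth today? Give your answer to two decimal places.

$423.65

Three-stage DDM. Project D₁…D_5; terminal Gordon value at t=5 with g = 0.0348; discount at r = 0.077.
D_1 = 13.3844
D_2 = 15.2462
D_3 = 17.3669
D_4 = 19.1002
D_5 = 21.0064
TV_5 = 21.7374/(0.077−0.0348) = 515.1039
P₀ = Σ Dₜ/(1+r)ᵗ + TV_5/(1+r)^5 = 423.6476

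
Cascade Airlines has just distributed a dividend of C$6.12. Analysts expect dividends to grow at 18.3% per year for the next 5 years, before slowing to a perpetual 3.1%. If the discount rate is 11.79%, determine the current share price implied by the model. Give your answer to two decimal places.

C$132.74

Two-stage DDM. Project D₁…D_5 at 0.183, terminal growth 0.031, discount at r = 0.1179.
D_1 = 7.2400
D_2 = 8.5649
D_3 = 10.1322
D_4 = 11.9864
D_5 = 14.1800
Terminal value at t=5: TV = D_6/(r−g) = 14.6195/(0.1179−0.031) = 168.2341
P₀ = 7.2400/(1+0.1179)^1 + 8.5649/(1+0.1179)^2 + 10.1322/(1+0.1179)^3 + 11.9864/(1+0.1179)^4 + 14.1800/(1+0.1179)^5 + 168.2341/(1+0.1179)^5 = 132.7401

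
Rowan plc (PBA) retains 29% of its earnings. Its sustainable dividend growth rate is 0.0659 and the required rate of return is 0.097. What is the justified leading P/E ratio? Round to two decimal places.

22.83

Payout ratio b = 1 − 0.29 = 0.71.
Justified leading P/E = b/(r−g) = 0.71/(0.097−0.0659) = 22.8296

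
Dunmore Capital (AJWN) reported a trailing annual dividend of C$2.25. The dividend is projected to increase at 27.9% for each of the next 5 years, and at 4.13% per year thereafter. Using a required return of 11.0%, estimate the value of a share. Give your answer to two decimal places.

C$86.83

Two-stage DDM. Project D₁…D_5 at 0.279, terminal growth 0.0413, discount at r = 0.11.
D_1 = 2.8777
D_2 = 3.6806
D_3 = 4.7075
D_4 = 6.0209
D_5 = 7.7008
Terminal value at t=5: TV = D_6/(r−g) = 8.0188/(0.11−0.0413) = 116.7224
P₀ = 2.8777/(1+0.11)^1 + 3.6806/(1+0.11)^2 + 4.7075/(1+0.11)^3 + 6.0209/(1+0.11)^4 + 7.7008/(1+0.11)^5 + 116.7224/(1+0.11)^5 = 86.8273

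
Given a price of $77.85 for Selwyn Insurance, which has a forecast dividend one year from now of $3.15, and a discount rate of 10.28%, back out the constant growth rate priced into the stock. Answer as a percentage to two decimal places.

6.23%

From P₀ = D₁/(r − g), the implied growth is g = r − D₁/P₀.
g = 0.1028 − 3.15/77.85 = 0.1028 − 0.04046 = 0.06234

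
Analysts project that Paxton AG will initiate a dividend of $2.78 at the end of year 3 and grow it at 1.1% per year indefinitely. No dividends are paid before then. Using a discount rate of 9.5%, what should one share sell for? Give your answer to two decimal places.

$27.60

Deferred-dividend DDM. At t=2 the remaining stream is a growing perpetuity with first payment D_3 = 2.78.
V_2 = D_3/(r−g) = 2.78/(0.095−0.011) = 33.0952
P₀ = V_2/(1+r)^2 = 33.0952/(1+0.095)^2 = 27.6018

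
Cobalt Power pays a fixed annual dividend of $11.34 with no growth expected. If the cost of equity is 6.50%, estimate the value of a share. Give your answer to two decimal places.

Zero-growth DDM (perpetuity): P₀ = D/r = 11.34 / 0.065 = 174.4615

$174.46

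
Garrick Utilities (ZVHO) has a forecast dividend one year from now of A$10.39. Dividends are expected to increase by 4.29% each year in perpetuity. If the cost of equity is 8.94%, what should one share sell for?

Gordon growth model: P₀ = D₁/(r − g), with D₁ = 10.39 given directly.
P₀ = 10.3900 / (0.0894 − 0.0429) = 10.3900 / 0.0465 = 223.4409

A$223.44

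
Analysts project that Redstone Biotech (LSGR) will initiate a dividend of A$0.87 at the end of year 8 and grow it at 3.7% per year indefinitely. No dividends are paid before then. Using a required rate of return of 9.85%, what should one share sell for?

A$7.33

Deferred-dividend DDM. At t=7 the remaining stream is a growing perpetuity with first payment D_8 = 0.87.
V_7 = D_8/(r−g) = 0.87/(0.0985−0.037) = 14.1463
P₀ = V_7/(1+r)^7 = 14.1463/(1+0.0985)^7 = 7.3290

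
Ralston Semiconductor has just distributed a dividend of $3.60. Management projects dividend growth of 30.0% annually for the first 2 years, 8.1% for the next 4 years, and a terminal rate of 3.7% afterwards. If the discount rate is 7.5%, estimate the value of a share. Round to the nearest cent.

$177.88

Three-stage DDM. Project D₁…D_6; terminal Gordon value at t=6 with g = 0.037; discount at r = 0.075.
D_1 = 4.6800
D_2 = 6.0840
D_3 = 6.5768
D_4 = 7.1095
D_5 = 7.6854
D_6 = 8.3079
TV_6 = 8.6153/(0.075−0.037) = 226.7186
P₀ = Σ Dₜ/(1+r)ᵗ + TV_6/(1+r)^6 = 177.8773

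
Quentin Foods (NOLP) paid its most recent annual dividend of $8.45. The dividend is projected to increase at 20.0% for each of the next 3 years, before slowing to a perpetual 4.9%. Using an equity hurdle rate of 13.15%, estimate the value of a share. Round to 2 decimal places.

$156.71

Two-stage DDM. Project D₁…D_3 at 0.2, terminal growth 0.049, discount at r = 0.1315.
D_1 = 10.1400
D_2 = 12.1680
D_3 = 14.6016
Terminal value at t=3: TV = D_4/(r−g) = 15.3171/(0.1315−0.049) = 185.6616
P₀ = 10.1400/(1+0.1315)^1 + 12.1680/(1+0.1315)^2 + 14.6016/(1+0.1315)^3 + 185.6616/(1+0.1315)^3 = 156.7068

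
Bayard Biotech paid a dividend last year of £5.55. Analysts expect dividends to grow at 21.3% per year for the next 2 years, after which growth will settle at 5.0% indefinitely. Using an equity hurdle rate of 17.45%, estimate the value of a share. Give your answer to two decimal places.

£61.58

Two-stage DDM. Project D₁…D_2 at 0.213, terminal growth 0.05, discount at r = 0.1745.
D_1 = 6.7321
D_2 = 8.1661
Terminal value at t=2: TV = D_3/(r−g) = 8.5744/(0.1745−0.05) = 68.8707
P₀ = 6.7321/(1+0.1745)^1 + 8.1661/(1+0.1745)^2 + 68.8707/(1+0.1745)^2 = 61.5779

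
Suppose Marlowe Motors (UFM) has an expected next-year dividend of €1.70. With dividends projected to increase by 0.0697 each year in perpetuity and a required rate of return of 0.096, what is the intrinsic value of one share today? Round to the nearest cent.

€64.64

Gordon growth model: P₀ = D₁/(r − g), with D₁ = 1.70 given directly.
P₀ = 1.7000 / (0.096 − 0.0697) = 1.7000 / 0.0263 = 64.6388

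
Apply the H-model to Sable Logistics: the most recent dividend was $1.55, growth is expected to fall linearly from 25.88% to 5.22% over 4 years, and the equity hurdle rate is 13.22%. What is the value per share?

H-model: P₀ = D₀[(1+g_L) + H(g_S−g_L)]/(r−g_L), with H = 4/2 = 2.
P₀ = 1.55 × [(1+0.0522) + 2×(0.2588−0.0522)] / (0.1322−0.0522)
   = 1.55 × 1.4654 / 0.08 = 28.3921

$28.39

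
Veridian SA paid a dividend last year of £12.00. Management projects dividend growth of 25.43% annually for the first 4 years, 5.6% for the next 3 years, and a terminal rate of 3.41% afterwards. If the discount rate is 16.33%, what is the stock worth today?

£195.47

Three-stage DDM. Project D₁…D_7; terminal Gordon value at t=7 with g = 0.0341; discount at r = 0.1633.
D_1 = 15.0516
D_2 = 18.8792
D_3 = 23.6802
D_4 = 29.7021
D_5 = 31.3654
D_6 = 33.1219
D_7 = 34.9767
TV_7 = 36.1694/(0.1633−0.0341) = 279.9489
P₀ = Σ Dₜ/(1+r)ᵗ + TV_7/(1+r)^7 = 195.4743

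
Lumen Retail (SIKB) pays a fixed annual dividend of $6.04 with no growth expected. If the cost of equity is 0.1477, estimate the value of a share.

$40.89

Zero-growth DDM (perpetuity): P₀ = D/r = 6.04 / 0.1477 = 40.8937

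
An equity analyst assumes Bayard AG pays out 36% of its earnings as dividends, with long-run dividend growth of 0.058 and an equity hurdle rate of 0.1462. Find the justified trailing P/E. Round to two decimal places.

4.32

Justified trailing P/E = b(1+g)/(r−g) = 0.36×(1+0.058)/(0.1462−0.058) = 4.3184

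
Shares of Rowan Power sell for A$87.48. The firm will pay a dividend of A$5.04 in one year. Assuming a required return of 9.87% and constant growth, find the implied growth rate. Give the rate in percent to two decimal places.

From P₀ = D₁/(r − g), the implied growth is g = r − D₁/P₀.
g = 0.0987 − 5.04/87.48 = 0.0987 − 0.05761 = 0.04109

4.11%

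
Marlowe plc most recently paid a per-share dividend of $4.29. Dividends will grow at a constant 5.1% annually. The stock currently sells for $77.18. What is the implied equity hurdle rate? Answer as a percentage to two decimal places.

Rearranging the constant-growth DDM: r = D₁/P₀ + g.
D₁ = 4.29 × (1 + 0.051) = 4.5088.
r = 4.5088 / 77.18 + 0.051 = 0.05842 + 0.051 = 0.10942

10.94%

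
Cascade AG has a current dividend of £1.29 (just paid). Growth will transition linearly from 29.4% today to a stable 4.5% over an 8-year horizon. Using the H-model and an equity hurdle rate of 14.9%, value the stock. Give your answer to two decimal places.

H-model: P₀ = D₀[(1+g_L) + H(g_S−g_L)]/(r−g_L), with H = 8/2 = 4.
P₀ = 1.29 × [(1+0.045) + 4×(0.294−0.045)] / (0.149−0.045)
   = 1.29 × 2.0410 / 0.104 = 25.3163

£25.32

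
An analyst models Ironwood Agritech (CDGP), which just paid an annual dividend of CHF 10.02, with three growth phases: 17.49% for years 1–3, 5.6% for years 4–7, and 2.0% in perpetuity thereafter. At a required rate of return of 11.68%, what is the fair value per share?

CHF 172.22

Three-stage DDM. Project D₁…D_7; terminal Gordon value at t=7 with g = 0.02; discount at r = 0.1168.
D_1 = 11.7725
D_2 = 13.8315
D_3 = 16.2506
D_4 = 17.1607
D_5 = 18.1217
D_6 = 19.1365
D_7 = 20.2081
TV_7 = 20.6123/(0.1168−0.02) = 212.9369
P₀ = Σ Dₜ/(1+r)ᵗ + TV_7/(1+r)^7 = 172.2194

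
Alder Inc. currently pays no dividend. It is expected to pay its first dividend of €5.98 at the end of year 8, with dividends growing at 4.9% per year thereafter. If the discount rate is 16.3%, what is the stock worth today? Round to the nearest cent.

€18.23

Deferred-dividend DDM. At t=7 the remaining stream is a growing perpetuity with first payment D_8 = 5.98.
V_7 = D_8/(r−g) = 5.98/(0.163−0.049) = 52.4561
P₀ = V_7/(1+r)^7 = 52.4561/(1+0.163)^7 = 18.2280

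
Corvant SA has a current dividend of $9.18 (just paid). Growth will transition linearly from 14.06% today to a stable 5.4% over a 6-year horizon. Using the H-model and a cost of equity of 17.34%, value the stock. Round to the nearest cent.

$101.01

H-model: P₀ = D₀[(1+g_L) + H(g_S−g_L)]/(r−g_L), with H = 6/2 = 3.
P₀ = 9.18 × [(1+0.054) + 3×(0.1406−0.054)] / (0.1734−0.054)
   = 9.18 × 1.3138 / 0.1194 = 101.0108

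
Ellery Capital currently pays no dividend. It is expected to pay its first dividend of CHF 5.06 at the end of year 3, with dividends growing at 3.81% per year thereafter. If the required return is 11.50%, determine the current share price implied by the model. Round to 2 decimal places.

Deferred-dividend DDM. At t=2 the remaining stream is a growing perpetuity with first payment D_3 = 5.06.
V_2 = D_3/(r−g) = 5.06/(0.115−0.0381) = 65.7997
P₀ = V_2/(1+r)^2 = 65.7997/(1+0.115)^2 = 52.9267

CHF 52.93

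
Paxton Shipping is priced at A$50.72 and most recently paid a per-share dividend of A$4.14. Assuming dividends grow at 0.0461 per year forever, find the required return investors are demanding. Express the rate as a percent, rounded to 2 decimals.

Rearranging the constant-growth DDM: r = D₁/P₀ + g.
D₁ = 4.14 × (1 + 0.0461) = 4.3309.
r = 4.3309 / 50.72 + 0.0461 = 0.08539 + 0.0461 = 0.13149

13.15%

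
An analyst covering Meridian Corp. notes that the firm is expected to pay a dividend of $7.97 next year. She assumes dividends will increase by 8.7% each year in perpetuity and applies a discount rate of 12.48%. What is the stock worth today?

$210.85

Gordon growth model: P₀ = D₁/(r − g), with D₁ = 7.97 given directly.
P₀ = 7.9700 / (0.1248 − 0.087) = 7.9700 / 0.0378 = 210.8466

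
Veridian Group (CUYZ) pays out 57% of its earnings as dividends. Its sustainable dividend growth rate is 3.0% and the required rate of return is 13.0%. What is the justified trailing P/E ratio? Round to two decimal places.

5.87

Justified trailing P/E = b(1+g)/(r−g) = 0.57×(1+0.03)/(0.13−0.03) = 5.8710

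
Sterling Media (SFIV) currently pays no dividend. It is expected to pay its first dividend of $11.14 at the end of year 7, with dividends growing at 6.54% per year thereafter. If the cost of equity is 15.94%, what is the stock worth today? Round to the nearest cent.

Deferred-dividend DDM. At t=6 the remaining stream is a growing perpetuity with first payment D_7 = 11.14.
V_6 = D_7/(r−g) = 11.14/(0.1594−0.0654) = 118.5106
P₀ = V_6/(1+r)^6 = 118.5106/(1+0.1594)^6 = 48.7930

$48.79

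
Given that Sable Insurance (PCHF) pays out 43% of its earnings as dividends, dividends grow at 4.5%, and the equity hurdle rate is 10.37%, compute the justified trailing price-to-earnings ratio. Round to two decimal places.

Justified trailing P/E = b(1+g)/(r−g) = 0.43×(1+0.045)/(0.1037−0.045) = 7.6550

7.66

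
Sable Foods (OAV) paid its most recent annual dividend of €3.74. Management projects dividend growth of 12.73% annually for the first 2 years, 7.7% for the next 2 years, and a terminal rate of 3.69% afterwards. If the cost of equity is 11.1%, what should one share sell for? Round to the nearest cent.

€65.63

Three-stage DDM. Project D₁…D_4; terminal Gordon value at t=4 with g = 0.0369; discount at r = 0.111.
D_1 = 4.2161
D_2 = 4.7528
D_3 = 5.1188
D_4 = 5.5129
TV_4 = 5.7164/(0.111−0.0369) = 77.1437
P₀ = Σ Dₜ/(1+r)ᵗ + TV_4/(1+r)^4 = 65.6309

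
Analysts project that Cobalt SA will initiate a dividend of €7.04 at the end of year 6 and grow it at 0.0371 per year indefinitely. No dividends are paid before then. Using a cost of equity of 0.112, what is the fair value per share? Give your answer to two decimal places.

€55.28

Deferred-dividend DDM. At t=5 the remaining stream is a growing perpetuity with first payment D_6 = 7.04.
V_5 = D_6/(r−g) = 7.04/(0.112−0.0371) = 93.9920
P₀ = V_5/(1+r)^5 = 93.9920/(1+0.112)^5 = 55.2799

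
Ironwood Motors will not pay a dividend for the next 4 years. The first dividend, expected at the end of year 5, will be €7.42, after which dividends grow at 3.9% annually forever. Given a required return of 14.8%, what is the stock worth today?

Deferred-dividend DDM. At t=4 the remaining stream is a growing perpetuity with first payment D_5 = 7.42.
V_4 = D_5/(r−g) = 7.42/(0.148−0.039) = 68.0734
P₀ = V_4/(1+r)^4 = 68.0734/(1+0.148)^4 = 39.1931

€39.19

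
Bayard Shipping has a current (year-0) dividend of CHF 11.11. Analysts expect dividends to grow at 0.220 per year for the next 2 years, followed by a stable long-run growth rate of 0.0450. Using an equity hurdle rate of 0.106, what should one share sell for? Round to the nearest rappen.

Two-stage DDM. Project D₁…D_2 at 0.22, terminal growth 0.045, discount at r = 0.106.
D_1 = 13.5542
D_2 = 16.5361
Terminal value at t=2: TV = D_3/(r−g) = 17.2802/(0.106−0.045) = 283.2828
P₀ = 13.5542/(1+0.106)^1 + 16.5361/(1+0.106)^2 + 283.2828/(1+0.106)^2 = 257.3582

CHF 257.36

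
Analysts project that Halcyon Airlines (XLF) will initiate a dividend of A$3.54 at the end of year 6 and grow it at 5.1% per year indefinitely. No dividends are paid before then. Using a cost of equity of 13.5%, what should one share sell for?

A$22.37

Deferred-dividend DDM. At t=5 the remaining stream is a growing perpetuity with first payment D_6 = 3.54.
V_5 = D_6/(r−g) = 3.54/(0.135−0.051) = 42.1429
P₀ = V_5/(1+r)^5 = 42.1429/(1+0.135)^5 = 22.3741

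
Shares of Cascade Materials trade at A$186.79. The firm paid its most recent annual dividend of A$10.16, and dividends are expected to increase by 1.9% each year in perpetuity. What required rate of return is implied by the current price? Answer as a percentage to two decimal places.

7.44%

Rearranging the constant-growth DDM: r = D₁/P₀ + g.
D₁ = 10.16 × (1 + 0.019) = 10.3530.
r = 10.3530 / 186.79 + 0.019 = 0.05543 + 0.019 = 0.07443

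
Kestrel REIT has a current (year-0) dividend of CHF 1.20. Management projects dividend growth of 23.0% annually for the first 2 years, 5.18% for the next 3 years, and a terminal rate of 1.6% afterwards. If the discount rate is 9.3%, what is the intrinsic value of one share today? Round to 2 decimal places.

CHF 24.96

Three-stage DDM. Project D₁…D_5; terminal Gordon value at t=5 with g = 0.016; discount at r = 0.093.
D_1 = 1.4760
D_2 = 1.8155
D_3 = 1.9095
D_4 = 2.0084
D_5 = 2.1125
TV_5 = 2.1463/(0.093−0.016) = 27.8737
P₀ = Σ Dₜ/(1+r)ᵗ + TV_5/(1+r)^5 = 24.9627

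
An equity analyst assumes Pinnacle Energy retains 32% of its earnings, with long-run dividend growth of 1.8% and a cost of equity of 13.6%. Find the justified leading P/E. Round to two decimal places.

5.76

Payout ratio b = 1 − 0.32 = 0.68.
Justified leading P/E = b/(r−g) = 0.68/(0.136−0.018) = 5.7627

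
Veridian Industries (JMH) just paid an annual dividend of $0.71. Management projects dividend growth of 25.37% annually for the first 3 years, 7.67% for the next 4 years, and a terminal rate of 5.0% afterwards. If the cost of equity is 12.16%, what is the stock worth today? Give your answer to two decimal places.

Three-stage DDM. Project D₁…D_7; terminal Gordon value at t=7 with g = 0.05; discount at r = 0.1216.
D_1 = 0.8901
D_2 = 1.1160
D_3 = 1.3991
D_4 = 1.5064
D_5 = 1.6219
D_6 = 1.7463
D_7 = 1.8803
TV_7 = 1.9743/(0.1216−0.05) = 27.5737
P₀ = Σ Dₜ/(1+r)ᵗ + TV_7/(1+r)^7 = 18.6061

$18.61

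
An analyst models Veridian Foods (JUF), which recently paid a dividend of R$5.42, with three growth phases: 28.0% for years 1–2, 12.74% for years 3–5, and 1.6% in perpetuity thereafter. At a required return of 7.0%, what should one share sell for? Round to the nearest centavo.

R$210.80

Three-stage DDM. Project D₁…D_5; terminal Gordon value at t=5 with g = 0.016; discount at r = 0.07.
D_1 = 6.9376
D_2 = 8.8801
D_3 = 10.0115
D_4 = 11.2869
D_5 = 12.7249
TV_5 = 12.9285/(0.07−0.016) = 239.4161
P₀ = Σ Dₜ/(1+r)ᵗ + TV_5/(1+r)^5 = 210.7960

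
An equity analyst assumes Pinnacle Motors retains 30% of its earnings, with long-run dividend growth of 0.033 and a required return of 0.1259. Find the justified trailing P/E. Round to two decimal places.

Payout ratio b = 1 − 0.30 = 0.70.
Justified trailing P/E = b(1+g)/(r−g) = 0.70×(1+0.033)/(0.1259−0.033) = 7.7836

7.78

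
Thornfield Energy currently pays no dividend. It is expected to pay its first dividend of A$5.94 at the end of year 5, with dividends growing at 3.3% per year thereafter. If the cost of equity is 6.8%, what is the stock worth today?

Deferred-dividend DDM. At t=4 the remaining stream is a growing perpetuity with first payment D_5 = 5.94.
V_4 = D_5/(r−g) = 5.94/(0.068−0.033) = 169.7143
P₀ = V_4/(1+r)^4 = 169.7143/(1+0.068)^4 = 130.4468

A$130.45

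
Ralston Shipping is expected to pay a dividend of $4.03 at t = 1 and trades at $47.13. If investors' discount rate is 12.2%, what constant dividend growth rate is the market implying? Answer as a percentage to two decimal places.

From P₀ = D₁/(r − g), the implied growth is g = r − D₁/P₀.
g = 0.122 − 4.03/47.13 = 0.122 − 0.08551 = 0.03649

3.65%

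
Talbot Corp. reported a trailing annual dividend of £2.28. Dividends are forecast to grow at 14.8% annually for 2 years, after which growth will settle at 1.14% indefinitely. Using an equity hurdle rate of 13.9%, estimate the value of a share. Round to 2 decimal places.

Two-stage DDM. Project D₁…D_2 at 0.148, terminal growth 0.0114, discount at r = 0.139.
D_1 = 2.6174
D_2 = 3.0048
Terminal value at t=2: TV = D_3/(r−g) = 3.0391/(0.139−0.0114) = 23.8172
P₀ = 2.6174/(1+0.139)^1 + 3.0048/(1+0.139)^2 + 23.8172/(1+0.139)^2 = 22.9730

£22.97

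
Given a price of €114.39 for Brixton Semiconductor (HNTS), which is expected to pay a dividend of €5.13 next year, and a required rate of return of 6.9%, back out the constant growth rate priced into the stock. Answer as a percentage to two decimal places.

2.42%

From P₀ = D₁/(r − g), the implied growth is g = r − D₁/P₀.
g = 0.069 − 5.13/114.39 = 0.069 − 0.04485 = 0.02415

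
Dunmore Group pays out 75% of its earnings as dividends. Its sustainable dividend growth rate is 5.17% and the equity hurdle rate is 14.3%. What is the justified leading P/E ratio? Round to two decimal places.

8.21

Justified leading P/E = b/(r−g) = 0.75/(0.143−0.0517) = 8.2147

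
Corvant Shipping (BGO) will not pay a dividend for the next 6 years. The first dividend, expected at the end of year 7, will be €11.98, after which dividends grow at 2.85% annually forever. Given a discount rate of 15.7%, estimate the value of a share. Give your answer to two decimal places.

Deferred-dividend DDM. At t=6 the remaining stream is a growing perpetuity with first payment D_7 = 11.98.
V_6 = D_7/(r−g) = 11.98/(0.157−0.0285) = 93.2296
P₀ = V_6/(1+r)^6 = 93.2296/(1+0.157)^6 = 38.8645

€38.86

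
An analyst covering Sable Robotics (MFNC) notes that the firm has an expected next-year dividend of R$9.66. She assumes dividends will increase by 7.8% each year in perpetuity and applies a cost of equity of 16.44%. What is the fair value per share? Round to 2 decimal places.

Gordon growth model: P₀ = D₁/(r − g), with D₁ = 9.66 given directly.
P₀ = 9.6600 / (0.1644 − 0.078) = 9.6600 / 0.0864 = 111.8056

R$111.81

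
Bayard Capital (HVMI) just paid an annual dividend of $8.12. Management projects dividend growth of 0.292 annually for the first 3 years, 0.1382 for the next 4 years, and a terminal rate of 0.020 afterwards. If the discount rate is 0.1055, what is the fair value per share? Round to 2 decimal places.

Three-stage DDM. Project D₁…D_7; terminal Gordon value at t=7 with g = 0.02; discount at r = 0.1055.
D_1 = 10.4910
D_2 = 13.5544
D_3 = 17.5123
D_4 = 19.9325
D_5 = 22.6872
D_6 = 25.8226
D_7 = 29.3912
TV_7 = 29.9791/(0.1055−0.02) = 350.6323
P₀ = Σ Dₜ/(1+r)ᵗ + TV_7/(1+r)^7 = 263.0955

$263.10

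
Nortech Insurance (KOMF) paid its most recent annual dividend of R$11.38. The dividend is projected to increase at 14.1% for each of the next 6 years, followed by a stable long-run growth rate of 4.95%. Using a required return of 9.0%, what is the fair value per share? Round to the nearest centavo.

Two-stage DDM. Project D₁…D_6 at 0.141, terminal growth 0.0495, discount at r = 0.09.
D_1 = 12.9846
D_2 = 14.8154
D_3 = 16.9044
D_4 = 19.2879
D_5 = 22.0075
D_6 = 25.1105
Terminal value at t=6: TV = D_7/(r−g) = 26.3535/(0.09−0.0495) = 650.7041
P₀ = 12.9846/(1+0.09)^1 + 14.8154/(1+0.09)^2 + 16.9044/(1+0.09)^3 + 19.2879/(1+0.09)^4 + 22.0075/(1+0.09)^5 + 25.1105/(1+0.09)^6 + 650.7041/(1+0.09)^6 = 468.3692

R$468.37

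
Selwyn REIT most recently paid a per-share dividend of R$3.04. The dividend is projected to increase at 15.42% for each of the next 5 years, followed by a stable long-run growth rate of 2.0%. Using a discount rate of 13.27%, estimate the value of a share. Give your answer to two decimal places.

R$46.31

Two-stage DDM. Project D₁…D_5 at 0.1542, terminal growth 0.02, discount at r = 0.1327.
D_1 = 3.5088
D_2 = 4.0498
D_3 = 4.6743
D_4 = 5.3951
D_5 = 6.2270
Terminal value at t=5: TV = D_6/(r−g) = 6.3515/(0.1327−0.02) = 56.3580
P₀ = 3.5088/(1+0.1327)^1 + 4.0498/(1+0.1327)^2 + 4.6743/(1+0.1327)^3 + 5.3951/(1+0.1327)^4 + 6.2270/(1+0.1327)^5 + 56.3580/(1+0.1327)^5 = 46.3138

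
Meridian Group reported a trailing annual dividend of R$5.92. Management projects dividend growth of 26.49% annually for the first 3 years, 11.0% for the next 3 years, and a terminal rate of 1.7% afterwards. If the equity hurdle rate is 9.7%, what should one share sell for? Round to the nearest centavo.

R$171.17

Three-stage DDM. Project D₁…D_6; terminal Gordon value at t=6 with g = 0.017; discount at r = 0.097.
D_1 = 7.4882
D_2 = 9.4718
D_3 = 11.9809
D_4 = 13.2988
D_5 = 14.7617
D_6 = 16.3855
TV_6 = 16.6640/(0.097−0.017) = 208.3004
P₀ = Σ Dₜ/(1+r)ᵗ + TV_6/(1+r)^6 = 171.1720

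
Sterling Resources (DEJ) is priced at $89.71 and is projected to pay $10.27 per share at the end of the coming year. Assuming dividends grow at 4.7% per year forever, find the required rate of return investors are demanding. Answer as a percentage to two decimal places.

Rearranging the constant-growth DDM: r = D₁/P₀ + g.
r = 10.2700 / 89.71 + 0.047 = 0.11448 + 0.047 = 0.16148

16.15%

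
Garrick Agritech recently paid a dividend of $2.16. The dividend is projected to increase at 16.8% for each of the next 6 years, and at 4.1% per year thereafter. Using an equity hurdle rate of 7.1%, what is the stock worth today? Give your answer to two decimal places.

$143.84

Two-stage DDM. Project D₁…D_6 at 0.168, terminal growth 0.041, discount at r = 0.071.
D_1 = 2.5229
D_2 = 2.9467
D_3 = 3.4418
D_4 = 4.0200
D_5 = 4.6953
D_6 = 5.4842
Terminal value at t=6: TV = D_7/(r−g) = 5.7090/(0.071−0.041) = 190.3007
P₀ = 2.5229/(1+0.071)^1 + 2.9467/(1+0.071)^2 + 3.4418/(1+0.071)^3 + 4.0200/(1+0.071)^4 + 4.6953/(1+0.071)^5 + 5.4842/(1+0.071)^6 + 190.3007/(1+0.071)^6 = 143.8443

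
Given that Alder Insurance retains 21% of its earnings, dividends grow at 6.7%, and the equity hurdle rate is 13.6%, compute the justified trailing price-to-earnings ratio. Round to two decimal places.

Payout ratio b = 1 − 0.21 = 0.79.
Justified trailing P/E = b(1+g)/(r−g) = 0.79×(1+0.067)/(0.136−0.067) = 12.2164

12.22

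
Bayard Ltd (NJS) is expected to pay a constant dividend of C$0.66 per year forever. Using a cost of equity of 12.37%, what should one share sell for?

C$5.34

Zero-growth DDM (perpetuity): P₀ = D/r = 0.66 / 0.1237 = 5.3355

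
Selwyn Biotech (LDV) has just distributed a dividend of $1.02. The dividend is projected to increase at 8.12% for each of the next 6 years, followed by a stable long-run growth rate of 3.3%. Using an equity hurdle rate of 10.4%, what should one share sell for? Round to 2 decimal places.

$18.79

Two-stage DDM. Project D₁…D_6 at 0.0812, terminal growth 0.033, discount at r = 0.104.
D_1 = 1.1028
D_2 = 1.1924
D_3 = 1.2892
D_4 = 1.3939
D_5 = 1.5071
D_6 = 1.6294
Terminal value at t=6: TV = D_7/(r−g) = 1.6832/(0.104−0.033) = 23.7071
P₀ = 1.1028/(1+0.104)^1 + 1.1924/(1+0.104)^2 + 1.2892/(1+0.104)^3 + 1.3939/(1+0.104)^4 + 1.5071/(1+0.104)^5 + 1.6294/(1+0.104)^6 + 23.7071/(1+0.104)^6 = 18.7863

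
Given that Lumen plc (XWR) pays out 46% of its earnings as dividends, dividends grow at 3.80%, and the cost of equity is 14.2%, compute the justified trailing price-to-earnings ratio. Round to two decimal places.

Justified trailing P/E = b(1+g)/(r−g) = 0.46×(1+0.038)/(0.142−0.038) = 4.5912

4.59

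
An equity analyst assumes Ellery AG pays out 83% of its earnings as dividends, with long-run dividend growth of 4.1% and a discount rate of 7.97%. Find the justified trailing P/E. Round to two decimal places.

Justified trailing P/E = b(1+g)/(r−g) = 0.83×(1+0.041)/(0.0797−0.041) = 22.3264

22.33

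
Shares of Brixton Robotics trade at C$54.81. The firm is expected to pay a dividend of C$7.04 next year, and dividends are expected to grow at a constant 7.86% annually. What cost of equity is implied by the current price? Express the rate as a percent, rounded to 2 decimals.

Rearranging the constant-growth DDM: r = D₁/P₀ + g.
r = 7.0400 / 54.81 + 0.0786 = 0.12844 + 0.0786 = 0.20704

20.70%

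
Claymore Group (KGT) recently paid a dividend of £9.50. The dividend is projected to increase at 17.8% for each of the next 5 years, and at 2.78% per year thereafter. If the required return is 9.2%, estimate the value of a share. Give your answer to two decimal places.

£282.16

Two-stage DDM. Project D₁…D_5 at 0.178, terminal growth 0.0278, discount at r = 0.092.
D_1 = 11.1910
D_2 = 13.1830
D_3 = 15.5296
D_4 = 18.2938
D_5 = 21.5501
Terminal value at t=5: TV = D_6/(r−g) = 22.1492/(0.092−0.0278) = 345.0036
P₀ = 11.1910/(1+0.092)^1 + 13.1830/(1+0.092)^2 + 15.5296/(1+0.092)^3 + 18.2938/(1+0.092)^4 + 21.5501/(1+0.092)^5 + 345.0036/(1+0.092)^5 = 282.1556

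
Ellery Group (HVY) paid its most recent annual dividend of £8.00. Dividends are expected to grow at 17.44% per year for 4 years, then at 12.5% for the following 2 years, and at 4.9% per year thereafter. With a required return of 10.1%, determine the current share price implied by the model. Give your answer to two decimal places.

Three-stage DDM. Project D₁…D_6; terminal Gordon value at t=6 with g = 0.049; discount at r = 0.101.
D_1 = 9.3952
D_2 = 11.0337
D_3 = 12.9580
D_4 = 15.2179
D_5 = 17.1201
D_6 = 19.2601
TV_6 = 20.2039/(0.101−0.049) = 388.5361
P₀ = Σ Dₜ/(1+r)ᵗ + TV_6/(1+r)^6 = 277.2217

£277.22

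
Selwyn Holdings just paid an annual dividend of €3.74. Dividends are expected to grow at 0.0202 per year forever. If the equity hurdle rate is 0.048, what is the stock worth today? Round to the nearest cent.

Gordon growth model: P₀ = D₁/(r − g). D₁ = 3.74 × (1 + 0.0202) = 3.8155.
P₀ = 3.8155 / (0.048 − 0.0202) = 3.8155 / 0.0278 = 137.2499

€137.25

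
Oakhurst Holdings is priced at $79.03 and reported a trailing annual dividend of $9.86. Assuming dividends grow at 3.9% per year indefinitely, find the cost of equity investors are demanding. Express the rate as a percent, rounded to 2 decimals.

Rearranging the constant-growth DDM: r = D₁/P₀ + g.
D₁ = 9.86 × (1 + 0.039) = 10.2445.
r = 10.2445 / 79.03 + 0.039 = 0.12963 + 0.039 = 0.16863

16.86%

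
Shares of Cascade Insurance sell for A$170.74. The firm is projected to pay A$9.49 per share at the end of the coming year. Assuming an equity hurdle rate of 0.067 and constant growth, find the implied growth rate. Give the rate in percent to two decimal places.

From P₀ = D₁/(r − g), the implied growth is g = r − D₁/P₀.
g = 0.067 − 9.49/170.74 = 0.067 − 0.05558 = 0.01142

1.14%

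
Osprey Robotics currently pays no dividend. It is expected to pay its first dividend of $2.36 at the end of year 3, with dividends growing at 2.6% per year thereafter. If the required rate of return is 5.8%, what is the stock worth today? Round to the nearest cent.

Deferred-dividend DDM. At t=2 the remaining stream is a growing perpetuity with first payment D_3 = 2.36.
V_2 = D_3/(r−g) = 2.36/(0.058−0.026) = 73.7500
P₀ = V_2/(1+r)^2 = 73.7500/(1+0.058)^2 = 65.8856

$65.89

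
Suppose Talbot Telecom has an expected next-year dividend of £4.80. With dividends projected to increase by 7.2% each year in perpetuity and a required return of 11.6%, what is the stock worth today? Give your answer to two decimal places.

£109.09

Gordon growth model: P₀ = D₁/(r − g), with D₁ = 4.80 given directly.
P₀ = 4.8000 / (0.116 − 0.072) = 4.8000 / 0.044 = 109.0909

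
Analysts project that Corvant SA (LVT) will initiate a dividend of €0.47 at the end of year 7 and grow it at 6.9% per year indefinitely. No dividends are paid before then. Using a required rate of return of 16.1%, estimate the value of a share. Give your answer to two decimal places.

€2.09

Deferred-dividend DDM. At t=6 the remaining stream is a growing perpetuity with first payment D_7 = 0.47.
V_6 = D_7/(r−g) = 0.47/(0.161−0.069) = 5.1087
P₀ = V_6/(1+r)^6 = 5.1087/(1+0.161)^6 = 2.0860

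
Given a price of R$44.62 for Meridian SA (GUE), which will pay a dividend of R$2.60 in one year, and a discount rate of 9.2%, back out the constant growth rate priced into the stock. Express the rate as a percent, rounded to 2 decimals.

3.37%

From P₀ = D₁/(r − g), the implied growth is g = r − D₁/P₀.
g = 0.092 − 2.60/44.62 = 0.092 − 0.05827 = 0.03373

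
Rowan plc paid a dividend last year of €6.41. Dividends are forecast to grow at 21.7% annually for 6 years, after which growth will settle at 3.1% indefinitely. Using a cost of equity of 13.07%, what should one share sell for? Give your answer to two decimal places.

€153.20

Two-stage DDM. Project D₁…D_6 at 0.217, terminal growth 0.031, discount at r = 0.1307.
D_1 = 7.8010
D_2 = 9.4938
D_3 = 11.5539
D_4 = 14.0611
D_5 = 17.1124
D_6 = 20.8258
Terminal value at t=6: TV = D_7/(r−g) = 21.4714/(0.1307−0.031) = 215.3600
P₀ = 7.8010/(1+0.1307)^1 + 9.4938/(1+0.1307)^2 + 11.5539/(1+0.1307)^3 + 14.0611/(1+0.1307)^4 + 17.1124/(1+0.1307)^5 + 20.8258/(1+0.1307)^6 + 215.3600/(1+0.1307)^6 = 153.2031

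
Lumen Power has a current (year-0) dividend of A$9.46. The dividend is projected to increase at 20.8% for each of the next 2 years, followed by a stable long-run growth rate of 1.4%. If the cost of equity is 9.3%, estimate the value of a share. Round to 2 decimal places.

A$170.33

Two-stage DDM. Project D₁…D_2 at 0.208, terminal growth 0.014, discount at r = 0.093.
D_1 = 11.4277
D_2 = 13.8046
Terminal value at t=2: TV = D_3/(r−g) = 13.9979/(0.093−0.014) = 177.1886
P₀ = 11.4277/(1+0.093)^1 + 13.8046/(1+0.093)^2 + 177.1886/(1+0.093)^2 = 170.3293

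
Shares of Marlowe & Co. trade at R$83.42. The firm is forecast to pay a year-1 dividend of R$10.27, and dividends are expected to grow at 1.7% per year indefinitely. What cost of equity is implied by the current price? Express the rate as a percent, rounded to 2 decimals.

Rearranging the constant-growth DDM: r = D₁/P₀ + g.
r = 10.2700 / 83.42 + 0.017 = 0.12311 + 0.017 = 0.14011

14.01%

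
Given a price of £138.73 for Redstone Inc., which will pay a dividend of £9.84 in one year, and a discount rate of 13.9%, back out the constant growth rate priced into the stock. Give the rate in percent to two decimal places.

6.81%

From P₀ = D₁/(r − g), the implied growth is g = r − D₁/P₀.
g = 0.139 − 9.84/138.73 = 0.139 − 0.07093 = 0.06807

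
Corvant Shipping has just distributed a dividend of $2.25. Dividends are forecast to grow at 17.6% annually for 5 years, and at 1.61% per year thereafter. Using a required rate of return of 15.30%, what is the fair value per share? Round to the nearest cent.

$30.37

Two-stage DDM. Project D₁…D_5 at 0.176, terminal growth 0.0161, discount at r = 0.153.
D_1 = 2.6460
D_2 = 3.1117
D_3 = 3.6594
D_4 = 4.3034
D_5 = 5.0608
Terminal value at t=5: TV = D_6/(r−g) = 5.1423/(0.153−0.0161) = 37.5623
P₀ = 2.6460/(1+0.153)^1 + 3.1117/(1+0.153)^2 + 3.6594/(1+0.153)^3 + 4.3034/(1+0.153)^4 + 5.0608/(1+0.153)^5 + 37.5623/(1+0.153)^5 = 30.3748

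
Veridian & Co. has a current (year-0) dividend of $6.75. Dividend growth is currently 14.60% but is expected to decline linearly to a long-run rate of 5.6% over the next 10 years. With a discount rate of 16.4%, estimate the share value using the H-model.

$94.13

H-model: P₀ = D₀[(1+g_L) + H(g_S−g_L)]/(r−g_L), with H = 10/2 = 5.
P₀ = 6.75 × [(1+0.056) + 5×(0.146−0.056)] / (0.164−0.056)
   = 6.75 × 1.5060 / 0.108 = 94.1250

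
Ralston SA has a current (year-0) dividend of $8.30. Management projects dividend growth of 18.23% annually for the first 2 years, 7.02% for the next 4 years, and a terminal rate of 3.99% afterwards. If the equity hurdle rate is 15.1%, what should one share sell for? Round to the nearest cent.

Three-stage DDM. Project D₁…D_6; terminal Gordon value at t=6 with g = 0.0399; discount at r = 0.151.
D_1 = 9.8131
D_2 = 11.6020
D_3 = 12.4165
D_4 = 13.2881
D_5 = 14.2209
D_6 = 15.2193
TV_6 = 15.8265/(0.151−0.0399) = 142.4527
P₀ = Σ Dₜ/(1+r)ᵗ + TV_6/(1+r)^6 = 107.8482

$107.85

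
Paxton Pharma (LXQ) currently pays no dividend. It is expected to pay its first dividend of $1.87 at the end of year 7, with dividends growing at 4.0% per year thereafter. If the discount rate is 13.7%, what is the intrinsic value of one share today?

Deferred-dividend DDM. At t=6 the remaining stream is a growing perpetuity with first payment D_7 = 1.87.
V_6 = D_7/(r−g) = 1.87/(0.137−0.04) = 19.2784
P₀ = V_6/(1+r)^6 = 19.2784/(1+0.137)^6 = 8.9229

$8.92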